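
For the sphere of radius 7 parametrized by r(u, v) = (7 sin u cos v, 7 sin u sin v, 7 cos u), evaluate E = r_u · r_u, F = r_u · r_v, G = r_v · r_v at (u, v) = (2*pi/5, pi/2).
E = 49;  F = 0;  G = 49*sqrt(5)/8 + 245/8

Partials: r_u = (7*cos(u)*cos(v), 7*sin(v)*cos(u), -7*sin(u)), r_v = (-7*sin(u)*sin(v), 7*sin(u)*cos(v), 0). As functions of (u, v):
  E = r_u · r_u = 49,
  F = r_u · r_v = 0,
  G = r_v · r_v = 49*sin(u)^2.
Evaluating at (u, v) = (2*pi/5, pi/2): E = 49, F = 0, G = 49*sqrt(5)/8 + 245/8.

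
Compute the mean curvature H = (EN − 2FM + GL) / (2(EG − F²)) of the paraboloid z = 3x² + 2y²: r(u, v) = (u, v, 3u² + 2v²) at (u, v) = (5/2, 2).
H = 647*sqrt(290)/84100

With E = 36*u^2 + 1, F = 24*u*v, G = 16*v^2 + 1, L = 6/sqrt(36*u^2 + 16*v^2 + 1), M = 0, N = 4/sqrt(36*u^2 + 16*v^2 + 1), assemble
  H = (EN − 2FM + GL) / (2(EG − F²)) = (72*u^2 + 48*v^2 + 5)/(36*u^2 + 16*v^2 + 1)^(3/2).
At (u, v) = (5/2, 2): H = 647*sqrt(290)/84100.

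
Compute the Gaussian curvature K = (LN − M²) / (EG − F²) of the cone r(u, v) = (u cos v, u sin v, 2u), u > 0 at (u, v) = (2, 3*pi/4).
K = 0

Coefficients of the first fundamental form: E = 5, F = 0, G = u^2.
Coefficients of the second fundamental form: L = 0, M = 0, N = 2*sqrt(5)*u^2/(5*Abs(u)).
Assemble K = (LN − M²)/(EG − F²) = 0. At (u, v) = (2, 3*pi/4): K = 0.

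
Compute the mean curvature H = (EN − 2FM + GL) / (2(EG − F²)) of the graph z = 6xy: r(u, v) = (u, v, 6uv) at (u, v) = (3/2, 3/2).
H = -486*sqrt(163)/26569

With E = 36*v^2 + 1, F = 36*u*v, G = 36*u^2 + 1, L = 0, M = 6/sqrt(36*u^2 + 36*v^2 + 1), N = 0, assemble
  H = (EN − 2FM + GL) / (2(EG − F²)) = -216*u*v/(36*u^2 + 36*v^2 + 1)^(3/2).
At (u, v) = (3/2, 3/2): H = -486*sqrt(163)/26569.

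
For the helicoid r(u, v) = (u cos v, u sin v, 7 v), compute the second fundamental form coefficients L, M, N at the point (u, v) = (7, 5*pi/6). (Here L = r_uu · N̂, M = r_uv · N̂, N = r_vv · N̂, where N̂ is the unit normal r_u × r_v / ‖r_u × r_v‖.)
L = 0;  M = -sqrt(2)/2;  N = 0

Compute the unit normal N̂(u, v) = (7*sin(v)/sqrt(u^2 + 49), -7*cos(v)/sqrt(u^2 + 49), u/sqrt(u^2 + 49)), and the second partials r_uu, r_uv, r_vv. Take dot products:
  L(u, v) = r_uu · N̂ = 0,
  M(u, v) = r_uv · N̂ = -7/sqrt(u^2 + 49),
  N(u, v) = r_vv · N̂ = 0.
Evaluating at (u, v) = (7, 5*pi/6):
  L = 0, M = -sqrt(2)/2, N = 0.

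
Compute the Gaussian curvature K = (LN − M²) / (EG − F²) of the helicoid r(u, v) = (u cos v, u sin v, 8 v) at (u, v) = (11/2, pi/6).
K = -1024/142129

Coefficients of the first fundamental form: E = 1, F = 0, G = u^2 + 64.
Coefficients of the second fundamental form: L = 0, M = -8/sqrt(u^2 + 64), N = 0.
Assemble K = (LN − M²)/(EG − F²) = -64/(u^2 + 64)^2. At (u, v) = (11/2, pi/6): K = -1024/142129.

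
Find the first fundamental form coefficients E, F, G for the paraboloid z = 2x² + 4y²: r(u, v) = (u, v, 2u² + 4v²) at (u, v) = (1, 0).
E = 17;  F = 0;  G = 1

Partials: r_u = (1, 0, 4*u), r_v = (0, 1, 8*v). As functions of (u, v):
  E = r_u · r_u = 16*u^2 + 1,
  F = r_u · r_v = 32*u*v,
  G = r_v · r_v = 64*v^2 + 1.
Evaluating at (u, v) = (1, 0): E = 17, F = 0, G = 1.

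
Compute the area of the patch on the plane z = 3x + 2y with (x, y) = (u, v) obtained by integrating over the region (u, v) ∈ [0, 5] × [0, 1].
Area = 5*sqrt(14)

Area = ∫∫ √(EG − F²) du dv with √(EG − F²) = sqrt(14). Integrating over [0, 5] × [0, 1] gives 5*sqrt(14).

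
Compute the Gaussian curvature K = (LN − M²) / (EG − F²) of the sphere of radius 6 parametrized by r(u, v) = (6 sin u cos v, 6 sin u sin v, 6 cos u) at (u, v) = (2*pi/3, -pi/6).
K = 1/36

Coefficients of the first fundamental form: E = 36, F = 0, G = 36*sin(u)^2.
Coefficients of the second fundamental form: L = -6*sin(u)/Abs(sin(u)), M = 0, N = -6*sin(u)^3/Abs(sin(u)).
Assemble K = (LN − M²)/(EG − F²) = 1/36. At (u, v) = (2*pi/3, -pi/6): K = 1/36.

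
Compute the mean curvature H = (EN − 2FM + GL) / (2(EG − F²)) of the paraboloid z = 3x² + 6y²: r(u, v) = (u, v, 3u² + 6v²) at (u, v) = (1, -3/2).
H = 63/361

With E = 36*u^2 + 1, F = 72*u*v, G = 144*v^2 + 1, L = 6/sqrt(36*u^2 + 144*v^2 + 1), M = 0, N = 12/sqrt(36*u^2 + 144*v^2 + 1), assemble
  H = (EN − 2FM + GL) / (2(EG − F²)) = 9*(24*u^2 + 48*v^2 + 1)/(36*u^2 + 144*v^2 + 1)^(3/2).
At (u, v) = (1, -3/2): H = 63/361.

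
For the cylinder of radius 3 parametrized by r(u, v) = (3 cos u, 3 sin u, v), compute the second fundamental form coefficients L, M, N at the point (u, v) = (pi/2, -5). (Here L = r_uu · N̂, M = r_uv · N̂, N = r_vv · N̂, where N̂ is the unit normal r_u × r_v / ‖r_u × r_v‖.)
L = -3;  M = 0;  N = 0

Compute the unit normal N̂(u, v) = (cos(u), sin(u), 0), and the second partials r_uu, r_uv, r_vv. Take dot products:
  L(u, v) = r_uu · N̂ = -3,
  M(u, v) = r_uv · N̂ = 0,
  N(u, v) = r_vv · N̂ = 0.
Evaluating at (u, v) = (pi/2, -5):
  L = -3, M = 0, N = 0.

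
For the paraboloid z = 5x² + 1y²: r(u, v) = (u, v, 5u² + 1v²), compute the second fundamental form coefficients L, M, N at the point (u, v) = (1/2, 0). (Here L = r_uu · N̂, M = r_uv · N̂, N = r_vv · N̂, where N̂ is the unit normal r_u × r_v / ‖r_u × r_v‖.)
L = 5*sqrt(26)/13;  M = 0;  N = sqrt(26)/13

Compute the unit normal N̂(u, v) = (-10*u/sqrt(100*u^2 + 4*v^2 + 1), -2*v/sqrt(100*u^2 + 4*v^2 + 1), 1/sqrt(100*u^2 + 4*v^2 + 1)), and the second partials r_uu, r_uv, r_vv. Take dot products:
  L(u, v) = r_uu · N̂ = 10/sqrt(100*u^2 + 4*v^2 + 1),
  M(u, v) = r_uv · N̂ = 0,
  N(u, v) = r_vv · N̂ = 2/sqrt(100*u^2 + 4*v^2 + 1).
Evaluating at (u, v) = (1/2, 0):
  L = 5*sqrt(26)/13, M = 0, N = sqrt(26)/13.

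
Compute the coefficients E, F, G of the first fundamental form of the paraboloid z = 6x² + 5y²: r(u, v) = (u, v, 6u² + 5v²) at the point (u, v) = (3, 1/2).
E = 1297;  F = 180;  G = 26

Partials: r_u = (1, 0, 12*u), r_v = (0, 1, 10*v). As functions of (u, v):
  E = r_u · r_u = 144*u^2 + 1,
  F = r_u · r_v = 120*u*v,
  G = r_v · r_v = 100*v^2 + 1.
Evaluating at (u, v) = (3, 1/2): E = 1297, F = 180, G = 26.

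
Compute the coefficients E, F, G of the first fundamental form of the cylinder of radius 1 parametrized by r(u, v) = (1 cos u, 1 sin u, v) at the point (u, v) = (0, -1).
E = 1;  F = 0;  G = 1

Partials: r_u = (-sin(u), cos(u), 0), r_v = (0, 0, 1). As functions of (u, v):
  E = r_u · r_u = 1,
  F = r_u · r_v = 0,
  G = r_v · r_v = 1.
Evaluating at (u, v) = (0, -1): E = 1, F = 0, G = 1.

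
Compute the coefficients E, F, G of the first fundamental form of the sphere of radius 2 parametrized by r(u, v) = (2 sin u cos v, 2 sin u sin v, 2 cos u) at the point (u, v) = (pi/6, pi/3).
E = 4;  F = 0;  G = 1

Partials: r_u = (2*cos(u)*cos(v), 2*sin(v)*cos(u), -2*sin(u)), r_v = (-2*sin(u)*sin(v), 2*sin(u)*cos(v), 0). As functions of (u, v):
  E = r_u · r_u = 4,
  F = r_u · r_v = 0,
  G = r_v · r_v = 4*sin(u)^2.
Evaluating at (u, v) = (pi/6, pi/3): E = 4, F = 0, G = 1.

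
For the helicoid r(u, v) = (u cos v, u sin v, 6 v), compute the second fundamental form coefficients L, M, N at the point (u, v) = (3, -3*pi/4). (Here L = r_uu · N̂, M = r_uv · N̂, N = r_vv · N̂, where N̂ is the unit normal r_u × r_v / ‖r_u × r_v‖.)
L = 0;  M = -2*sqrt(5)/5;  N = 0

Compute the unit normal N̂(u, v) = (6*sin(v)/sqrt(u^2 + 36), -6*cos(v)/sqrt(u^2 + 36), u/sqrt(u^2 + 36)), and the second partials r_uu, r_uv, r_vv. Take dot products:
  L(u, v) = r_uu · N̂ = 0,
  M(u, v) = r_uv · N̂ = -6/sqrt(u^2 + 36),
  N(u, v) = r_vv · N̂ = 0.
Evaluating at (u, v) = (3, -3*pi/4):
  L = 0, M = -2*sqrt(5)/5, N = 0.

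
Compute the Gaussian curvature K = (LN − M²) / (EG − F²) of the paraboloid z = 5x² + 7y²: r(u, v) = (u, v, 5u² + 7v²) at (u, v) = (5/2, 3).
K = 7/285605

Coefficients of the first fundamental form: E = 100*u^2 + 1, F = 140*u*v, G = 196*v^2 + 1.
Coefficients of the second fundamental form: L = 10/sqrt(100*u^2 + 196*v^2 + 1), M = 0, N = 14/sqrt(100*u^2 + 196*v^2 + 1).
Assemble K = (LN − M²)/(EG − F²) = 140/(10000*u^4 + 39200*u^2*v^2 + 200*u^2 + 38416*v^4 + 392*v^2 + 1). At (u, v) = (5/2, 3): K = 7/285605.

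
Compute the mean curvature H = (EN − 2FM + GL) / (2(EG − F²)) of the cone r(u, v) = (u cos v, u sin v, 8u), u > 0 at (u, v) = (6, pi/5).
H = 2*sqrt(65)/195

With E = 65, F = 0, G = u^2, L = 0, M = 0, N = 8*sqrt(65)*u^2/(65*Abs(u)), assemble
  H = (EN − 2FM + GL) / (2(EG − F²)) = 4*sqrt(65)/(65*Abs(u)).
At (u, v) = (6, pi/5): H = 2*sqrt(65)/195.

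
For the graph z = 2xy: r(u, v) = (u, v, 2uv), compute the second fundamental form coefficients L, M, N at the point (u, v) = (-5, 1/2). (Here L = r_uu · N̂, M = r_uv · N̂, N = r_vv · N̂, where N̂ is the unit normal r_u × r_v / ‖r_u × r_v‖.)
L = 0;  M = sqrt(102)/51;  N = 0

Compute the unit normal N̂(u, v) = (-2*v/sqrt(4*u^2 + 4*v^2 + 1), -2*u/sqrt(4*u^2 + 4*v^2 + 1), 1/sqrt(4*u^2 + 4*v^2 + 1)), and the second partials r_uu, r_uv, r_vv. Take dot products:
  L(u, v) = r_uu · N̂ = 0,
  M(u, v) = r_uv · N̂ = 2/sqrt(4*u^2 + 4*v^2 + 1),
  N(u, v) = r_vv · N̂ = 0.
Evaluating at (u, v) = (-5, 1/2):
  L = 0, M = sqrt(102)/51, N = 0.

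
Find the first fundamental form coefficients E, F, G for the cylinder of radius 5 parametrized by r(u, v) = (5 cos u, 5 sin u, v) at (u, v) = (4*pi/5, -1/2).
E = 25;  F = 0;  G = 1

Partials: r_u = (-5*sin(u), 5*cos(u), 0), r_v = (0, 0, 1). As functions of (u, v):
  E = r_u · r_u = 25,
  F = r_u · r_v = 0,
  G = r_v · r_v = 1.
Evaluating at (u, v) = (4*pi/5, -1/2): E = 25, F = 0, G = 1.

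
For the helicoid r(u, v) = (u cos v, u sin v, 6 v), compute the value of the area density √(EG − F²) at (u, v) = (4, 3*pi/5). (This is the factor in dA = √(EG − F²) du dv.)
√(EG − F²)|_{(4, 3*pi/5)} = 2*sqrt(13)

E = 1, F = 0, G = u^2 + 36, so EG − F² = u^2 + 36. Taking the positive square root: √(EG − F²) = sqrt(u^2 + 36). At (u, v) = (4, 3*pi/5): 2*sqrt(13).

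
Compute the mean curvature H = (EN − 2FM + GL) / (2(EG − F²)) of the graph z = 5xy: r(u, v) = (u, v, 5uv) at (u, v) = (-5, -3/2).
H = -7500*sqrt(2729)/7447441

With E = 25*v^2 + 1, F = 25*u*v, G = 25*u^2 + 1, L = 0, M = 5/sqrt(25*u^2 + 25*v^2 + 1), N = 0, assemble
  H = (EN − 2FM + GL) / (2(EG − F²)) = -125*u*v/(25*u^2 + 25*v^2 + 1)^(3/2).
At (u, v) = (-5, -3/2): H = -7500*sqrt(2729)/7447441.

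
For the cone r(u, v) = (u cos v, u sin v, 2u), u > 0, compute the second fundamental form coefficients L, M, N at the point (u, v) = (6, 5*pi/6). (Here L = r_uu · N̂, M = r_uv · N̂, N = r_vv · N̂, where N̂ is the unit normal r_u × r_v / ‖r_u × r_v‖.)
L = 0;  M = 0;  N = 12*sqrt(5)/5

Compute the unit normal N̂(u, v) = (-2*sqrt(5)*u*cos(v)/(5*Abs(u)), -2*sqrt(5)*u*sin(v)/(5*Abs(u)), sqrt(5)*u/(5*Abs(u))), and the second partials r_uu, r_uv, r_vv. Take dot products:
  L(u, v) = r_uu · N̂ = 0,
  M(u, v) = r_uv · N̂ = 0,
  N(u, v) = r_vv · N̂ = 2*sqrt(5)*u^2/(5*Abs(u)).
Evaluating at (u, v) = (6, 5*pi/6):
  L = 0, M = 0, N = 12*sqrt(5)/5.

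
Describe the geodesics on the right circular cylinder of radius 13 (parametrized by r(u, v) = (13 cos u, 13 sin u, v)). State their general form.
The cylinder is flat (K = 0) and locally isometric to the plane via the development (u, v) ↦ (13 u, v). Geodesics are the pre-images of straight lines: circles (v constant), vertical lines (u constant), and helices (v = c · u + d) for constants c, d.

A right cylinder has E = 13², F = 0, G = 1, so EG − F² = 13², and L = −13, M = N = 0, giving K = (LN − M²)/(EG − F²) = 0 everywhere. A flat surface is locally isometric to the Euclidean plane via the map (u, v) ↦ (13 u, v). Straight lines in the (x̃, ỹ) plane pull back to: (a) horizontal circles (v = const), (b) vertical generators (u = const), and (c) helices (13 u tan θ = v, i.e. v = c · u + d).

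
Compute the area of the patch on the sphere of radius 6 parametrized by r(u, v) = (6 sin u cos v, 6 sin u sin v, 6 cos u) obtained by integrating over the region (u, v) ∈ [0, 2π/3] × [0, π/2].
Area = 27*pi

Area = ∫∫ √(EG − F²) du dv with √(EG − F²) = 36*Abs(sin(u)). Integrating over [0, 2π/3] × [0, π/2] gives 27*pi.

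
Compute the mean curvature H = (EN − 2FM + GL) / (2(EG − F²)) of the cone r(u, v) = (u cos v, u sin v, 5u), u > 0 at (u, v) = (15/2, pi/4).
H = sqrt(26)/78

With E = 26, F = 0, G = u^2, L = 0, M = 0, N = 5*sqrt(26)*u^2/(26*Abs(u)), assemble
  H = (EN − 2FM + GL) / (2(EG − F²)) = 5*sqrt(26)/(52*Abs(u)).
At (u, v) = (15/2, pi/4): H = sqrt(26)/78.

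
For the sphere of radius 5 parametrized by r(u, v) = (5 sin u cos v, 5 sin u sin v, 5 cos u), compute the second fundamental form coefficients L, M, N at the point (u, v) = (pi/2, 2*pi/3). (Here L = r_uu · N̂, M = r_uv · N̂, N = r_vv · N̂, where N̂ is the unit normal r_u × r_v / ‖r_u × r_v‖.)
L = -5;  M = 0;  N = -5

Compute the unit normal N̂(u, v) = (sin(u)^2*cos(v)/Abs(sin(u)), sin(u)^2*sin(v)/Abs(sin(u)), sin(2*u)/(2*Abs(sin(u)))), and the second partials r_uu, r_uv, r_vv. Take dot products:
  L(u, v) = r_uu · N̂ = -5*sin(u)/Abs(sin(u)),
  M(u, v) = r_uv · N̂ = 0,
  N(u, v) = r_vv · N̂ = -5*sin(u)^3/Abs(sin(u)).
Evaluating at (u, v) = (pi/2, 2*pi/3):
  L = -5, M = 0, N = -5.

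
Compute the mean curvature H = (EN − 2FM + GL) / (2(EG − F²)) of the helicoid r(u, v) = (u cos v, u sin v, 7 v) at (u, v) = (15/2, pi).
H = 0

With E = 1, F = 0, G = u^2 + 49, L = 0, M = -7/sqrt(u^2 + 49), N = 0, assemble
  H = (EN − 2FM + GL) / (2(EG − F²)) = 0.
At (u, v) = (15/2, pi): H = 0.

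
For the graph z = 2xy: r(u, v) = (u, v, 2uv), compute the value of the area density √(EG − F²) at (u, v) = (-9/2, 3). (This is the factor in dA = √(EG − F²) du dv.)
√(EG − F²)|_{(-9/2, 3)} = sqrt(118)

E = 4*v^2 + 1, F = 4*u*v, G = 4*u^2 + 1, so EG − F² = 4*u^2 + 4*v^2 + 1. Taking the positive square root: √(EG − F²) = sqrt(4*u^2 + 4*v^2 + 1). At (u, v) = (-9/2, 3): sqrt(118).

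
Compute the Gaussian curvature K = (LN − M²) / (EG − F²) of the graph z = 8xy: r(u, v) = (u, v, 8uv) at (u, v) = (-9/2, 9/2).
K = -64/6723649

Coefficients of the first fundamental form: E = 64*v^2 + 1, F = 64*u*v, G = 64*u^2 + 1.
Coefficients of the second fundamental form: L = 0, M = 8/sqrt(64*u^2 + 64*v^2 + 1), N = 0.
Assemble K = (LN − M²)/(EG − F²) = -64/(4096*u^4 + 8192*u^2*v^2 + 128*u^2 + 4096*v^4 + 128*v^2 + 1). At (u, v) = (-9/2, 9/2): K = -64/6723649.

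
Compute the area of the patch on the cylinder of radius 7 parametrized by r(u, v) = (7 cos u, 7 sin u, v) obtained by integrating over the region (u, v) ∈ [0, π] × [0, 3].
Area = 21*pi

Area = ∫∫ √(EG − F²) du dv with √(EG − F²) = 7. Integrating over [0, π] × [0, 3] gives 21*pi.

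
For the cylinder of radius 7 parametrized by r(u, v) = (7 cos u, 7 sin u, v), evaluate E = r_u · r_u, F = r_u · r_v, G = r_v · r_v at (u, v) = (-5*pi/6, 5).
E = 49;  F = 0;  G = 1

Partials: r_u = (-7*sin(u), 7*cos(u), 0), r_v = (0, 0, 1). As functions of (u, v):
  E = r_u · r_u = 49,
  F = r_u · r_v = 0,
  G = r_v · r_v = 1.
Evaluating at (u, v) = (-5*pi/6, 5): E = 49, F = 0, G = 1.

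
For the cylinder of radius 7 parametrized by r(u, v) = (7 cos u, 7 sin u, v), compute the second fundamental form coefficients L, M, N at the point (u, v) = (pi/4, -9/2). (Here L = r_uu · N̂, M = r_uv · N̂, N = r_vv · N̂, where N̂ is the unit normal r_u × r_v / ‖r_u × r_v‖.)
L = -7;  M = 0;  N = 0

Compute the unit normal N̂(u, v) = (cos(u), sin(u), 0), and the second partials r_uu, r_uv, r_vv. Take dot products:
  L(u, v) = r_uu · N̂ = -7,
  M(u, v) = r_uv · N̂ = 0,
  N(u, v) = r_vv · N̂ = 0.
Evaluating at (u, v) = (pi/4, -9/2):
  L = -7, M = 0, N = 0.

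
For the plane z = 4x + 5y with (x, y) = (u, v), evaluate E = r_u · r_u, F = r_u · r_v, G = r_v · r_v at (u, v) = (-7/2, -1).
E = 17;  F = 20;  G = 26

Partials: r_u = (1, 0, 4), r_v = (0, 1, 5). As functions of (u, v):
  E = r_u · r_u = 17,
  F = r_u · r_v = 20,
  G = r_v · r_v = 26.
Evaluating at (u, v) = (-7/2, -1): E = 17, F = 20, G = 26.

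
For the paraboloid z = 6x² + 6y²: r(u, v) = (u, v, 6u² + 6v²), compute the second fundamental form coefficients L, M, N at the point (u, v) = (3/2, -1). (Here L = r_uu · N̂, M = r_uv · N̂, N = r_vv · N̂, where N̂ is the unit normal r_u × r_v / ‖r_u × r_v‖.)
L = 12*sqrt(469)/469;  M = 0;  N = 12*sqrt(469)/469

Compute the unit normal N̂(u, v) = (-12*u/sqrt(144*u^2 + 144*v^2 + 1), -12*v/sqrt(144*u^2 + 144*v^2 + 1), 1/sqrt(144*u^2 + 144*v^2 + 1)), and the second partials r_uu, r_uv, r_vv. Take dot products:
  L(u, v) = r_uu · N̂ = 12/sqrt(144*u^2 + 144*v^2 + 1),
  M(u, v) = r_uv · N̂ = 0,
  N(u, v) = r_vv · N̂ = 12/sqrt(144*u^2 + 144*v^2 + 1).
Evaluating at (u, v) = (3/2, -1):
  L = 12*sqrt(469)/469, M = 0, N = 12*sqrt(469)/469.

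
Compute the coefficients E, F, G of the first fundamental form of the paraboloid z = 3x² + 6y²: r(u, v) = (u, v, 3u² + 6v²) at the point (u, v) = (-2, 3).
E = 145;  F = -432;  G = 1297

Partials: r_u = (1, 0, 6*u), r_v = (0, 1, 12*v). As functions of (u, v):
  E = r_u · r_u = 36*u^2 + 1,
  F = r_u · r_v = 72*u*v,
  G = r_v · r_v = 144*v^2 + 1.
Evaluating at (u, v) = (-2, 3): E = 145, F = -432, G = 1297.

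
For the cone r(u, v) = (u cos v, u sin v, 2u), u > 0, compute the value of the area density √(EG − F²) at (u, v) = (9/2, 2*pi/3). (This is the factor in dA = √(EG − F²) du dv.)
√(EG − F²)|_{(9/2, 2*pi/3)} = 9*sqrt(5)/2

E = 5, F = 0, G = u^2, so EG − F² = 5*u^2. Taking the positive square root: √(EG − F²) = sqrt(5)*Abs(u). At (u, v) = (9/2, 2*pi/3): 9*sqrt(5)/2.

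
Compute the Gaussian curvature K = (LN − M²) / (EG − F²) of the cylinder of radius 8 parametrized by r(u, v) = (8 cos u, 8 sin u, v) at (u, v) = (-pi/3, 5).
K = 0

Coefficients of the first fundamental form: E = 64, F = 0, G = 1.
Coefficients of the second fundamental form: L = -8, M = 0, N = 0.
Assemble K = (LN − M²)/(EG − F²) = 0. At (u, v) = (-pi/3, 5): K = 0.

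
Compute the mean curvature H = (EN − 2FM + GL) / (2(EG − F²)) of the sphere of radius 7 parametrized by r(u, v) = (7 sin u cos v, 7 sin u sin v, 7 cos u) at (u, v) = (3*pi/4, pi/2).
H = -1/7

With E = 49, F = 0, G = 49*sin(u)^2, L = -7*sin(u)/Abs(sin(u)), M = 0, N = -7*sin(u)^3/Abs(sin(u)), assemble
  H = (EN − 2FM + GL) / (2(EG − F²)) = -sin(u)/(7*Abs(sin(u))).
At (u, v) = (3*pi/4, pi/2): H = -1/7.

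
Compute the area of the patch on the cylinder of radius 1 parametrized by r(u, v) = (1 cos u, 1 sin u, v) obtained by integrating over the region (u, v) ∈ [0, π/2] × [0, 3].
Area = 3*pi/2

Area = ∫∫ √(EG − F²) du dv with √(EG − F²) = 1. Integrating over [0, π/2] × [0, 3] gives 3*pi/2.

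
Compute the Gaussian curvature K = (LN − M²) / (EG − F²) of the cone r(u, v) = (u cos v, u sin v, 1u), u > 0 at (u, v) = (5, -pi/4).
K = 0

Coefficients of the first fundamental form: E = 2, F = 0, G = u^2.
Coefficients of the second fundamental form: L = 0, M = 0, N = sqrt(2)*u^2/(2*Abs(u)).
Assemble K = (LN − M²)/(EG − F²) = 0. At (u, v) = (5, -pi/4): K = 0.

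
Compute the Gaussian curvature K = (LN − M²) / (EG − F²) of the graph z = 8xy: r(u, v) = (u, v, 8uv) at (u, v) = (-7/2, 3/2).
K = -64/863041

Coefficients of the first fundamental form: E = 64*v^2 + 1, F = 64*u*v, G = 64*u^2 + 1.
Coefficients of the second fundamental form: L = 0, M = 8/sqrt(64*u^2 + 64*v^2 + 1), N = 0.
Assemble K = (LN − M²)/(EG − F²) = -64/(4096*u^4 + 8192*u^2*v^2 + 128*u^2 + 4096*v^4 + 128*v^2 + 1). At (u, v) = (-7/2, 3/2): K = -64/863041.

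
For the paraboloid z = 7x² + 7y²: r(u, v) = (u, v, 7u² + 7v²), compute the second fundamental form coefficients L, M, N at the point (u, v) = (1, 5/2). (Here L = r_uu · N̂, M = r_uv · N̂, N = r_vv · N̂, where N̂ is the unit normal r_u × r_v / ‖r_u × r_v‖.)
L = 7*sqrt(158)/237;  M = 0;  N = 7*sqrt(158)/237

Compute the unit normal N̂(u, v) = (-14*u/sqrt(196*u^2 + 196*v^2 + 1), -14*v/sqrt(196*u^2 + 196*v^2 + 1), 1/sqrt(196*u^2 + 196*v^2 + 1)), and the second partials r_uu, r_uv, r_vv. Take dot products:
  L(u, v) = r_uu · N̂ = 14/sqrt(196*u^2 + 196*v^2 + 1),
  M(u, v) = r_uv · N̂ = 0,
  N(u, v) = r_vv · N̂ = 14/sqrt(196*u^2 + 196*v^2 + 1).
Evaluating at (u, v) = (1, 5/2):
  L = 7*sqrt(158)/237, M = 0, N = 7*sqrt(158)/237.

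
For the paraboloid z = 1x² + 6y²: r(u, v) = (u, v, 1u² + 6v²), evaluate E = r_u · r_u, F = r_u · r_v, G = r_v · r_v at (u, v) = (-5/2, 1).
E = 26;  F = -60;  G = 145

Partials: r_u = (1, 0, 2*u), r_v = (0, 1, 12*v). As functions of (u, v):
  E = r_u · r_u = 4*u^2 + 1,
  F = r_u · r_v = 24*u*v,
  G = r_v · r_v = 144*v^2 + 1.
Evaluating at (u, v) = (-5/2, 1): E = 26, F = -60, G = 145.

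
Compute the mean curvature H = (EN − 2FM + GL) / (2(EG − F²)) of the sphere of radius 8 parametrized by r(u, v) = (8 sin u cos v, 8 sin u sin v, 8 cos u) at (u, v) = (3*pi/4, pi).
H = -1/8

With E = 64, F = 0, G = 64*sin(u)^2, L = -8*sin(u)/Abs(sin(u)), M = 0, N = -8*sin(u)^3/Abs(sin(u)), assemble
  H = (EN − 2FM + GL) / (2(EG − F²)) = -sin(u)/(8*Abs(sin(u))).
At (u, v) = (3*pi/4, pi): H = -1/8.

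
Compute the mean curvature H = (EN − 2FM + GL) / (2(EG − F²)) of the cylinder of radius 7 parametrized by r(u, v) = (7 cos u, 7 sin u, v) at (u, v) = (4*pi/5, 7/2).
H = -1/14

With E = 49, F = 0, G = 1, L = -7, M = 0, N = 0, assemble
  H = (EN − 2FM + GL) / (2(EG − F²)) = -1/14.
At (u, v) = (4*pi/5, 7/2): H = -1/14.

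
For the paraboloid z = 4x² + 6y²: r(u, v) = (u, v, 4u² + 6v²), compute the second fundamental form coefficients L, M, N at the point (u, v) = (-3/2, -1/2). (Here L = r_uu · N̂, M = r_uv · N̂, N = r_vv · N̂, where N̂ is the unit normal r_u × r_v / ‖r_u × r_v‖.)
L = 8*sqrt(181)/181;  M = 0;  N = 12*sqrt(181)/181

Compute the unit normal N̂(u, v) = (-8*u/sqrt(64*u^2 + 144*v^2 + 1), -12*v/sqrt(64*u^2 + 144*v^2 + 1), 1/sqrt(64*u^2 + 144*v^2 + 1)), and the second partials r_uu, r_uv, r_vv. Take dot products:
  L(u, v) = r_uu · N̂ = 8/sqrt(64*u^2 + 144*v^2 + 1),
  M(u, v) = r_uv · N̂ = 0,
  N(u, v) = r_vv · N̂ = 12/sqrt(64*u^2 + 144*v^2 + 1).
Evaluating at (u, v) = (-3/2, -1/2):
  L = 8*sqrt(181)/181, M = 0, N = 12*sqrt(181)/181.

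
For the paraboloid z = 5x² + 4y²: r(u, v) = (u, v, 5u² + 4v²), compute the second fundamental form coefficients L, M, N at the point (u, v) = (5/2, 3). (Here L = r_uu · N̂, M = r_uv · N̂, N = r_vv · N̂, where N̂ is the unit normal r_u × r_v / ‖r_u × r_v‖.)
L = 5*sqrt(1202)/601;  M = 0;  N = 4*sqrt(1202)/601

Compute the unit normal N̂(u, v) = (-10*u/sqrt(100*u^2 + 64*v^2 + 1), -8*v/sqrt(100*u^2 + 64*v^2 + 1), 1/sqrt(100*u^2 + 64*v^2 + 1)), and the second partials r_uu, r_uv, r_vv. Take dot products:
  L(u, v) = r_uu · N̂ = 10/sqrt(100*u^2 + 64*v^2 + 1),
  M(u, v) = r_uv · N̂ = 0,
  N(u, v) = r_vv · N̂ = 8/sqrt(100*u^2 + 64*v^2 + 1).
Evaluating at (u, v) = (5/2, 3):
  L = 5*sqrt(1202)/601, M = 0, N = 4*sqrt(1202)/601.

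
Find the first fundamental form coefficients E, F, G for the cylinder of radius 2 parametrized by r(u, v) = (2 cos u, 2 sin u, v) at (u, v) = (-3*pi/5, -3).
E = 4;  F = 0;  G = 1

Partials: r_u = (-2*sin(u), 2*cos(u), 0), r_v = (0, 0, 1). As functions of (u, v):
  E = r_u · r_u = 4,
  F = r_u · r_v = 0,
  G = r_v · r_v = 1.
Evaluating at (u, v) = (-3*pi/5, -3): E = 4, F = 0, G = 1.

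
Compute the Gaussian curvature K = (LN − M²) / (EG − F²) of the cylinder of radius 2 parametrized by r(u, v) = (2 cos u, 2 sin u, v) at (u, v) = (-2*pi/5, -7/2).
K = 0

Coefficients of the first fundamental form: E = 4, F = 0, G = 1.
Coefficients of the second fundamental form: L = -2, M = 0, N = 0.
Assemble K = (LN − M²)/(EG − F²) = 0. At (u, v) = (-2*pi/5, -7/2): K = 0.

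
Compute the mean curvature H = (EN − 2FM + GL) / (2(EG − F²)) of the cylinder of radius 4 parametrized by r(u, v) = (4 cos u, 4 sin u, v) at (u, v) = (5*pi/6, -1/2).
H = -1/8

With E = 16, F = 0, G = 1, L = -4, M = 0, N = 0, assemble
  H = (EN − 2FM + GL) / (2(EG − F²)) = -1/8.
At (u, v) = (5*pi/6, -1/2): H = -1/8.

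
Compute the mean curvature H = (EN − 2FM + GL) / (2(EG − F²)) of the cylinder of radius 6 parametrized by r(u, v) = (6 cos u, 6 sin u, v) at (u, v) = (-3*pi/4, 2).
H = -1/12

With E = 36, F = 0, G = 1, L = -6, M = 0, N = 0, assemble
  H = (EN − 2FM + GL) / (2(EG − F²)) = -1/12.
At (u, v) = (-3*pi/4, 2): H = -1/12.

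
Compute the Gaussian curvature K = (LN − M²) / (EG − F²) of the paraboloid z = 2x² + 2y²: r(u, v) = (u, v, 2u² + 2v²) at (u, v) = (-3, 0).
K = 16/21025

Coefficients of the first fundamental form: E = 16*u^2 + 1, F = 16*u*v, G = 16*v^2 + 1.
Coefficients of the second fundamental form: L = 4/sqrt(16*u^2 + 16*v^2 + 1), M = 0, N = 4/sqrt(16*u^2 + 16*v^2 + 1).
Assemble K = (LN − M²)/(EG − F²) = 16/(256*u^4 + 512*u^2*v^2 + 32*u^2 + 256*v^4 + 32*v^2 + 1). At (u, v) = (-3, 0): K = 16/21025.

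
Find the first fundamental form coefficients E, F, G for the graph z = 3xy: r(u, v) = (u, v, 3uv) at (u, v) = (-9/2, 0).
E = 1;  F = 0;  G = 733/4

Partials: r_u = (1, 0, 3*v), r_v = (0, 1, 3*u). As functions of (u, v):
  E = r_u · r_u = 9*v^2 + 1,
  F = r_u · r_v = 9*u*v,
  G = r_v · r_v = 9*u^2 + 1.
Evaluating at (u, v) = (-9/2, 0): E = 1, F = 0, G = 733/4.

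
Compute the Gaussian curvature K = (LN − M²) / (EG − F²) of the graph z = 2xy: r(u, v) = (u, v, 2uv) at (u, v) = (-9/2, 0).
K = -1/1681

Coefficients of the first fundamental form: E = 4*v^2 + 1, F = 4*u*v, G = 4*u^2 + 1.
Coefficients of the second fundamental form: L = 0, M = 2/sqrt(4*u^2 + 4*v^2 + 1), N = 0.
Assemble K = (LN − M²)/(EG − F²) = -4/(16*u^4 + 32*u^2*v^2 + 8*u^2 + 16*v^4 + 8*v^2 + 1). At (u, v) = (-9/2, 0): K = -1/1681.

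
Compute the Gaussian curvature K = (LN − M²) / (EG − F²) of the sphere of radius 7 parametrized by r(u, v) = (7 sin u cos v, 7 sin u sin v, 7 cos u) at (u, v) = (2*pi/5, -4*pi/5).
K = 1/49

Coefficients of the first fundamental form: E = 49, F = 0, G = 49*sin(u)^2.
Coefficients of the second fundamental form: L = -7*sin(u)/Abs(sin(u)), M = 0, N = -7*sin(u)^3/Abs(sin(u)).
Assemble K = (LN − M²)/(EG − F²) = 1/49. At (u, v) = (2*pi/5, -4*pi/5): K = 1/49.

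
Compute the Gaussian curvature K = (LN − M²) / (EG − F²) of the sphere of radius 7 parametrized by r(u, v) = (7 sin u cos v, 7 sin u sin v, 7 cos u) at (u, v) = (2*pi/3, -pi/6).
K = 1/49

Coefficients of the first fundamental form: E = 49, F = 0, G = 49*sin(u)^2.
Coefficients of the second fundamental form: L = -7*sin(u)/Abs(sin(u)), M = 0, N = -7*sin(u)^3/Abs(sin(u)).
Assemble K = (LN − M²)/(EG − F²) = 1/49. At (u, v) = (2*pi/3, -pi/6): K = 1/49.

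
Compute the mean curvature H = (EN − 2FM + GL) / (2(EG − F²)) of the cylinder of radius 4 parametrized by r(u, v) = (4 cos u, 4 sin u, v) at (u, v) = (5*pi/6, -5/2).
H = -1/8

With E = 16, F = 0, G = 1, L = -4, M = 0, N = 0, assemble
  H = (EN − 2FM + GL) / (2(EG − F²)) = -1/8.
At (u, v) = (5*pi/6, -5/2): H = -1/8.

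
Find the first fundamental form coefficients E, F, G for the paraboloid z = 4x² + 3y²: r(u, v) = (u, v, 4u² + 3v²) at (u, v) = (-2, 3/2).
E = 257;  F = -144;  G = 82

Partials: r_u = (1, 0, 8*u), r_v = (0, 1, 6*v). As functions of (u, v):
  E = r_u · r_u = 64*u^2 + 1,
  F = r_u · r_v = 48*u*v,
  G = r_v · r_v = 36*v^2 + 1.
Evaluating at (u, v) = (-2, 3/2): E = 257, F = -144, G = 82.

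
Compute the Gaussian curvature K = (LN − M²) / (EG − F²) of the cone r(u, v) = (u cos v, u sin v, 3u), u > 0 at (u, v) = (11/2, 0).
K = 0

Coefficients of the first fundamental form: E = 10, F = 0, G = u^2.
Coefficients of the second fundamental form: L = 0, M = 0, N = 3*sqrt(10)*u^2/(10*Abs(u)).
Assemble K = (LN − M²)/(EG − F²) = 0. At (u, v) = (11/2, 0): K = 0.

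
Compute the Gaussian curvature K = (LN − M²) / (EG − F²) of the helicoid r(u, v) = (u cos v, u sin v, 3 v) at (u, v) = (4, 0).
K = -9/625

Coefficients of the first fundamental form: E = 1, F = 0, G = u^2 + 9.
Coefficients of the second fundamental form: L = 0, M = -3/sqrt(u^2 + 9), N = 0.
Assemble K = (LN − M²)/(EG − F²) = -9/(u^2 + 9)^2. At (u, v) = (4, 0): K = -9/625.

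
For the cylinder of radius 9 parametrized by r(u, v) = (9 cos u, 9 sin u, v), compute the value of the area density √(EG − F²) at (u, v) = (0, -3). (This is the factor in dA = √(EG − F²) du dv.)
√(EG − F²)|_{(0, -3)} = 9

E = 81, F = 0, G = 1, so EG − F² = 81. Taking the positive square root: √(EG − F²) = 9. At (u, v) = (0, -3): 9.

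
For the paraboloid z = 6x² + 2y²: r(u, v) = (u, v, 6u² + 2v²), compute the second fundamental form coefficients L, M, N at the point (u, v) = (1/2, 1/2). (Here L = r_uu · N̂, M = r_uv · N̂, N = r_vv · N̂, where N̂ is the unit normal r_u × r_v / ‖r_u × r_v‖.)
L = 12*sqrt(41)/41;  M = 0;  N = 4*sqrt(41)/41

Compute the unit normal N̂(u, v) = (-12*u/sqrt(144*u^2 + 16*v^2 + 1), -4*v/sqrt(144*u^2 + 16*v^2 + 1), 1/sqrt(144*u^2 + 16*v^2 + 1)), and the second partials r_uu, r_uv, r_vv. Take dot products:
  L(u, v) = r_uu · N̂ = 12/sqrt(144*u^2 + 16*v^2 + 1),
  M(u, v) = r_uv · N̂ = 0,
  N(u, v) = r_vv · N̂ = 4/sqrt(144*u^2 + 16*v^2 + 1).
Evaluating at (u, v) = (1/2, 1/2):
  L = 12*sqrt(41)/41, M = 0, N = 4*sqrt(41)/41.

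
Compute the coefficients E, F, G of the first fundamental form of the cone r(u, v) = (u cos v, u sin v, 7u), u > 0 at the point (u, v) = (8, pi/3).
E = 50;  F = 0;  G = 64

Partials: r_u = (cos(v), sin(v), 7), r_v = (-u*sin(v), u*cos(v), 0). As functions of (u, v):
  E = r_u · r_u = 50,
  F = r_u · r_v = 0,
  G = r_v · r_v = u^2.
Evaluating at (u, v) = (8, pi/3): E = 50, F = 0, G = 64.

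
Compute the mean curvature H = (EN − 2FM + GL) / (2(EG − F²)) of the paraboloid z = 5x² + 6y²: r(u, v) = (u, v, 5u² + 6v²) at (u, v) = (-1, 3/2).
H = 2231*sqrt(17)/36125

With E = 100*u^2 + 1, F = 120*u*v, G = 144*v^2 + 1, L = 10/sqrt(100*u^2 + 144*v^2 + 1), M = 0, N = 12/sqrt(100*u^2 + 144*v^2 + 1), assemble
  H = (EN − 2FM + GL) / (2(EG − F²)) = (600*u^2 + 720*v^2 + 11)/(100*u^2 + 144*v^2 + 1)^(3/2).
At (u, v) = (-1, 3/2): H = 2231*sqrt(17)/36125.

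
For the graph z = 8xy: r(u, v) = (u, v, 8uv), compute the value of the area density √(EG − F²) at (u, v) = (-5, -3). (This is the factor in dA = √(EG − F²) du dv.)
√(EG − F²)|_{(-5, -3)} = sqrt(2177)

E = 64*v^2 + 1, F = 64*u*v, G = 64*u^2 + 1, so EG − F² = 64*u^2 + 64*v^2 + 1. Taking the positive square root: √(EG − F²) = sqrt(64*u^2 + 64*v^2 + 1). At (u, v) = (-5, -3): sqrt(2177).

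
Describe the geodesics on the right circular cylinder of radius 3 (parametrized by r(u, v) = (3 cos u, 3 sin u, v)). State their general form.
The cylinder is flat (K = 0) and locally isometric to the plane via the development (u, v) ↦ (3 u, v). Geodesics are the pre-images of straight lines: circles (v constant), vertical lines (u constant), and helices (v = c · u + d) for constants c, d.

A right cylinder has E = 3², F = 0, G = 1, so EG − F² = 3², and L = −3, M = N = 0, giving K = (LN − M²)/(EG − F²) = 0 everywhere. A flat surface is locally isometric to the Euclidean plane via the map (u, v) ↦ (3 u, v). Straight lines in the (x̃, ỹ) plane pull back to: (a) horizontal circles (v = const), (b) vertical generators (u = const), and (c) helices (3 u tan θ = v, i.e. v = c · u + d).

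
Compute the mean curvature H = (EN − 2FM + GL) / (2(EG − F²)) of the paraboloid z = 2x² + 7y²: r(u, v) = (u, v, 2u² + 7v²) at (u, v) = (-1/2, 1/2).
H = 5*sqrt(6)/36

With E = 16*u^2 + 1, F = 56*u*v, G = 196*v^2 + 1, L = 4/sqrt(16*u^2 + 196*v^2 + 1), M = 0, N = 14/sqrt(16*u^2 + 196*v^2 + 1), assemble
  H = (EN − 2FM + GL) / (2(EG − F²)) = (112*u^2 + 392*v^2 + 9)/(16*u^2 + 196*v^2 + 1)^(3/2).
At (u, v) = (-1/2, 1/2): H = 5*sqrt(6)/36.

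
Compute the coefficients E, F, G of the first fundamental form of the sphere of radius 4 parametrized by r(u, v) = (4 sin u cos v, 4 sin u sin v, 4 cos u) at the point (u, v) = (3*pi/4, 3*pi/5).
E = 16;  F = 0;  G = 8

Partials: r_u = (4*cos(u)*cos(v), 4*sin(v)*cos(u), -4*sin(u)), r_v = (-4*sin(u)*sin(v), 4*sin(u)*cos(v), 0). As functions of (u, v):
  E = r_u · r_u = 16,
  F = r_u · r_v = 0,
  G = r_v · r_v = 16*sin(u)^2.
Evaluating at (u, v) = (3*pi/4, 3*pi/5): E = 16, F = 0, G = 8.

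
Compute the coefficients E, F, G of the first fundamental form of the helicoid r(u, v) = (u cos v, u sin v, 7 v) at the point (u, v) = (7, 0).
E = 1;  F = 0;  G = 98

Partials: r_u = (cos(v), sin(v), 0), r_v = (-u*sin(v), u*cos(v), 7). As functions of (u, v):
  E = r_u · r_u = 1,
  F = r_u · r_v = 0,
  G = r_v · r_v = u^2 + 49.
Evaluating at (u, v) = (7, 0): E = 1, F = 0, G = 98.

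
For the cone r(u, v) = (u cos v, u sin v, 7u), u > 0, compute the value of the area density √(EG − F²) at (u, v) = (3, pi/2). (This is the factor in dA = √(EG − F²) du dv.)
√(EG − F²)|_{(3, pi/2)} = 15*sqrt(2)

E = 50, F = 0, G = u^2, so EG − F² = 50*u^2. Taking the positive square root: √(EG − F²) = 5*sqrt(2)*Abs(u). At (u, v) = (3, pi/2): 15*sqrt(2).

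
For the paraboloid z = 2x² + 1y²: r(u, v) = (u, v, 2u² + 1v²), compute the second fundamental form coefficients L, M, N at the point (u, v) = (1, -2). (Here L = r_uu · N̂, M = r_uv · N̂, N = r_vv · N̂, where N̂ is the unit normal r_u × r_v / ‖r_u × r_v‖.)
L = 4*sqrt(33)/33;  M = 0;  N = 2*sqrt(33)/33

Compute the unit normal N̂(u, v) = (-4*u/sqrt(16*u^2 + 4*v^2 + 1), -2*v/sqrt(16*u^2 + 4*v^2 + 1), 1/sqrt(16*u^2 + 4*v^2 + 1)), and the second partials r_uu, r_uv, r_vv. Take dot products:
  L(u, v) = r_uu · N̂ = 4/sqrt(16*u^2 + 4*v^2 + 1),
  M(u, v) = r_uv · N̂ = 0,
  N(u, v) = r_vv · N̂ = 2/sqrt(16*u^2 + 4*v^2 + 1).
Evaluating at (u, v) = (1, -2):
  L = 4*sqrt(33)/33, M = 0, N = 2*sqrt(33)/33.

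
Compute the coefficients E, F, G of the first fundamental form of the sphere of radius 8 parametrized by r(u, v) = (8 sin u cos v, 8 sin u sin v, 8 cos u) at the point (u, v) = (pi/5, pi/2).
E = 64;  F = 0;  G = 40 - 8*sqrt(5)

Partials: r_u = (8*cos(u)*cos(v), 8*sin(v)*cos(u), -8*sin(u)), r_v = (-8*sin(u)*sin(v), 8*sin(u)*cos(v), 0). As functions of (u, v):
  E = r_u · r_u = 64,
  F = r_u · r_v = 0,
  G = r_v · r_v = 64*sin(u)^2.
Evaluating at (u, v) = (pi/5, pi/2): E = 64, F = 0, G = 40 - 8*sqrt(5).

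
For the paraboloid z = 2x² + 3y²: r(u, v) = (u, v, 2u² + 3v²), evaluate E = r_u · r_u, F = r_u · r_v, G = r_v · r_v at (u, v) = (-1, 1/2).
E = 17;  F = -12;  G = 10

Partials: r_u = (1, 0, 4*u), r_v = (0, 1, 6*v). As functions of (u, v):
  E = r_u · r_u = 16*u^2 + 1,
  F = r_u · r_v = 24*u*v,
  G = r_v · r_v = 36*v^2 + 1.
Evaluating at (u, v) = (-1, 1/2): E = 17, F = -12, G = 10.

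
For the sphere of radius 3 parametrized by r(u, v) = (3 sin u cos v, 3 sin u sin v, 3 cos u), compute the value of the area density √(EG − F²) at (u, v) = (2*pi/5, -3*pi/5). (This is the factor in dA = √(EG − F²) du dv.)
√(EG − F²)|_{(2*pi/5, -3*pi/5)} = 9*sqrt(2*sqrt(5) + 10)/4

E = 9, F = 0, G = 9*sin(u)^2, so EG − F² = 81*sin(u)^2. Taking the positive square root: √(EG − F²) = 9*Abs(sin(u)). At (u, v) = (2*pi/5, -3*pi/5): 9*sqrt(2*sqrt(5) + 10)/4.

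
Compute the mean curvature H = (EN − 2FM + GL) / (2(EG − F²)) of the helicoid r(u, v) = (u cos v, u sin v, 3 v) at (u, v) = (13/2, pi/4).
H = 0

With E = 1, F = 0, G = u^2 + 9, L = 0, M = -3/sqrt(u^2 + 9), N = 0, assemble
  H = (EN − 2FM + GL) / (2(EG − F²)) = 0.
At (u, v) = (13/2, pi/4): H = 0.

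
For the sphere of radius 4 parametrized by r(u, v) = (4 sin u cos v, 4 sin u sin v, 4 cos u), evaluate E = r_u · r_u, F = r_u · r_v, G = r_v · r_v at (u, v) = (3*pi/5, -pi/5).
E = 16;  F = 0;  G = 2*sqrt(5) + 10

Partials: r_u = (4*cos(u)*cos(v), 4*sin(v)*cos(u), -4*sin(u)), r_v = (-4*sin(u)*sin(v), 4*sin(u)*cos(v), 0). As functions of (u, v):
  E = r_u · r_u = 16,
  F = r_u · r_v = 0,
  G = r_v · r_v = 16*sin(u)^2.
Evaluating at (u, v) = (3*pi/5, -pi/5): E = 16, F = 0, G = 2*sqrt(5) + 10.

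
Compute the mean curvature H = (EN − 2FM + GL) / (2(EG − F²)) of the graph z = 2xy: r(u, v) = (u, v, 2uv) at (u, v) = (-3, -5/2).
H = -15*sqrt(62)/961

With E = 4*v^2 + 1, F = 4*u*v, G = 4*u^2 + 1, L = 0, M = 2/sqrt(4*u^2 + 4*v^2 + 1), N = 0, assemble
  H = (EN − 2FM + GL) / (2(EG − F²)) = -8*u*v/(4*u^2 + 4*v^2 + 1)^(3/2).
At (u, v) = (-3, -5/2): H = -15*sqrt(62)/961.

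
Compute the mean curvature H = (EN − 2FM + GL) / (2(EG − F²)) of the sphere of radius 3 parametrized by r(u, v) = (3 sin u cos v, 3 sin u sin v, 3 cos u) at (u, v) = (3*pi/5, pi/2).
H = -1/3

With E = 9, F = 0, G = 9*sin(u)^2, L = -3*sin(u)/Abs(sin(u)), M = 0, N = -3*sin(u)^3/Abs(sin(u)), assemble
  H = (EN − 2FM + GL) / (2(EG − F²)) = -sin(u)/(3*Abs(sin(u))).
At (u, v) = (3*pi/5, pi/2): H = -1/3.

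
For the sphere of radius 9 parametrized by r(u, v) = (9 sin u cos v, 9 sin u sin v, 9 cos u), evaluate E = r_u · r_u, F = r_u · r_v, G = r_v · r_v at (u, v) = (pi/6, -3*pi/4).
E = 81;  F = 0;  G = 81/4

Partials: r_u = (9*cos(u)*cos(v), 9*sin(v)*cos(u), -9*sin(u)), r_v = (-9*sin(u)*sin(v), 9*sin(u)*cos(v), 0). As functions of (u, v):
  E = r_u · r_u = 81,
  F = r_u · r_v = 0,
  G = r_v · r_v = 81*sin(u)^2.
Evaluating at (u, v) = (pi/6, -3*pi/4): E = 81, F = 0, G = 81/4.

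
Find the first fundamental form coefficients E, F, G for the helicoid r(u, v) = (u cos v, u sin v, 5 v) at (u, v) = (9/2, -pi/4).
E = 1;  F = 0;  G = 181/4

Partials: r_u = (cos(v), sin(v), 0), r_v = (-u*sin(v), u*cos(v), 5). As functions of (u, v):
  E = r_u · r_u = 1,
  F = r_u · r_v = 0,
  G = r_v · r_v = u^2 + 25.
Evaluating at (u, v) = (9/2, -pi/4): E = 1, F = 0, G = 181/4.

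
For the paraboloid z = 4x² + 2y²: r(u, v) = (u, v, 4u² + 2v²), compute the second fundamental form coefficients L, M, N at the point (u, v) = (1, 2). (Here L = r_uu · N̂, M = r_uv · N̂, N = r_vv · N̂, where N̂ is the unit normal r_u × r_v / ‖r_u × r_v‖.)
L = 8*sqrt(129)/129;  M = 0;  N = 4*sqrt(129)/129

Compute the unit normal N̂(u, v) = (-8*u/sqrt(64*u^2 + 16*v^2 + 1), -4*v/sqrt(64*u^2 + 16*v^2 + 1), 1/sqrt(64*u^2 + 16*v^2 + 1)), and the second partials r_uu, r_uv, r_vv. Take dot products:
  L(u, v) = r_uu · N̂ = 8/sqrt(64*u^2 + 16*v^2 + 1),
  M(u, v) = r_uv · N̂ = 0,
  N(u, v) = r_vv · N̂ = 4/sqrt(64*u^2 + 16*v^2 + 1).
Evaluating at (u, v) = (1, 2):
  L = 8*sqrt(129)/129, M = 0, N = 4*sqrt(129)/129.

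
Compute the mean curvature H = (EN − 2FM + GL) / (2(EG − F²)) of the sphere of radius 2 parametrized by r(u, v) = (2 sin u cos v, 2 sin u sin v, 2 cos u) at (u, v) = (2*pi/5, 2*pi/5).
H = -1/2

With E = 4, F = 0, G = 4*sin(u)^2, L = -2*sin(u)/Abs(sin(u)), M = 0, N = -2*sin(u)^3/Abs(sin(u)), assemble
  H = (EN − 2FM + GL) / (2(EG − F²)) = -sin(u)/(2*Abs(sin(u))).
At (u, v) = (2*pi/5, 2*pi/5): H = -1/2.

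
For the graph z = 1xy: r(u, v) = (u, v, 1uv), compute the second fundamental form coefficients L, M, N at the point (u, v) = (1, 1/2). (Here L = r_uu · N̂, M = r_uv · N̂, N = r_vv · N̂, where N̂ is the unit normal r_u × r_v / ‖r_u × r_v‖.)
L = 0;  M = 2/3;  N = 0

Compute the unit normal N̂(u, v) = (-v/sqrt(u^2 + v^2 + 1), -u/sqrt(u^2 + v^2 + 1), 1/sqrt(u^2 + v^2 + 1)), and the second partials r_uu, r_uv, r_vv. Take dot products:
  L(u, v) = r_uu · N̂ = 0,
  M(u, v) = r_uv · N̂ = 1/sqrt(u^2 + v^2 + 1),
  N(u, v) = r_vv · N̂ = 0.
Evaluating at (u, v) = (1, 1/2):
  L = 0, M = 2/3, N = 0.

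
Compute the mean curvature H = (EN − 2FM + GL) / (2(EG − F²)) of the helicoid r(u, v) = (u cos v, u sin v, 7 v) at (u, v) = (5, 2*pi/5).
H = 0

With E = 1, F = 0, G = u^2 + 49, L = 0, M = -7/sqrt(u^2 + 49), N = 0, assemble
  H = (EN − 2FM + GL) / (2(EG − F²)) = 0.
At (u, v) = (5, 2*pi/5): H = 0.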